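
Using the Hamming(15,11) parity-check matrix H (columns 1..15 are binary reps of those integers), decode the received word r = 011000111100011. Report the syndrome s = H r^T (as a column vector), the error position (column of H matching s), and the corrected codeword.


s = (1, 1, 0, 0)^T, error position = 12, corrected codeword c = 011000111101011

Compute s = H r^T mod 2 one row at a time:
  s_1 = 1 + 1 + 1 + 0 + 0 + 0 + 1 + 1 = 5 ≡ 1 (mod 2).
  s_2 = 0 + 0 + 0 + 1 + 0 + 0 + 1 + 1 = 3 ≡ 1 (mod 2).
  s_3 = 1 + 1 + 0 + 1 + 1 + 0 + 1 + 1 = 6 ≡ 0 (mod 2).
  s_4 = 0 + 1 + 0 + 1 + 1 + 0 + 0 + 1 = 4 ≡ 0 (mod 2).
s = (1, 1, 0, 0)^T — this equals column 12 of H (binary 1100), so error is at position 12.
Correct: flip bit 12 of r = 011000111100011 to get c = 011000111101011.


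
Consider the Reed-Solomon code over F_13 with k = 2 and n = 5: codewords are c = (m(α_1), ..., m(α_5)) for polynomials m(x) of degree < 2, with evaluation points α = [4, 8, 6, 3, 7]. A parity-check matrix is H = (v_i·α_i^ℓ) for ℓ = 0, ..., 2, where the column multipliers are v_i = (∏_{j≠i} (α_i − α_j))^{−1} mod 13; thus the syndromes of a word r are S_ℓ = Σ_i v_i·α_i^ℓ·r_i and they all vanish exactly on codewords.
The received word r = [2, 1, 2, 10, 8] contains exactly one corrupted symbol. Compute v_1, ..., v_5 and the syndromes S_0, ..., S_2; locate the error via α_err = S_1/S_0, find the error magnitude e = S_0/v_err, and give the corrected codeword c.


S = (6, 11, 5), error at position 1, error magnitude e = 12, c = [3, 1, 2, 10, 8].

Step 1: column multipliers v_i = (∏_{j≠i}(α_i − α_j))^{−1} mod 13.
  i = 1 (α = 4): (4−8)(4−6)(4−3)(4−7) = (−4)·(−2)·1·(−3) = −24 ≡ 2, so v_1 = 2^{−1} = 7 (mod 13).
  i = 2 (α = 8): (8−4)(8−6)(8−3)(8−7) = 4·2·5·1 = 40 ≡ 1, so v_2 = 1^{−1} = 1 (mod 13).
  i = 3 (α = 6): (6−4)(6−8)(6−3)(6−7) = 2·(−2)·3·(−1) = 12 ≡ 12, so v_3 = 12^{−1} = 12 (mod 13).
  i = 4 (α = 3): (3−4)(3−8)(3−6)(3−7) = (−1)·(−5)·(−3)·(−4) = 60 ≡ 8, so v_4 = 8^{−1} = 5 (mod 13).
  i = 5 (α = 7): (7−4)(7−8)(7−6)(7−3) = 3·(−1)·1·4 = −12 ≡ 1, so v_5 = 1^{−1} = 1 (mod 13).
  v = [7, 1, 12, 5, 1].
Step 2: syndromes of r = [2, 1, 2, 10, 8] (all sums mod 13).
  S_0 = Σ v_i r_i = 7·2 + 1·1 + 12·2 + 5·10 + 1·8 = 97 ≡ 6.
  S_1 = Σ v_i α_i r_i = 7·4·2 + 1·8·1 + 12·6·2 + 5·3·10 + 1·7·8 = 414 ≡ 11.
  α_i^2 mod 13 = [3, 12, 10, 9, 10].
  S_2 = Σ v_i α_i^2 r_i = 7·3·2 + 1·12·1 + 12·10·2 + 5·9·10 + 1·10·8 = 824 ≡ 5.
  S = (6, 11, 5) ≠ 0, so r is not a codeword (an error is present).
Step 3: locate the error. For a single error e at position i, S_ℓ = v_i·e·α_i^ℓ, so α_err = S_1/S_0.
  S_0^{−1} = 6^{−1} = 11 (mod 13), so α_err = 11·11 = 121 ≡ 4 = α_1. Error position i = 1.
  Consistency check: S_2/S_1 = 5·6 = 30 ≡ 4 = α_err ✓ (single-error assumption holds).
Step 4: error magnitude e = S_0/v_1 = S_0·∏_{j≠1}(α_1 − α_j) = 6·2 = 12 ≡ 12 (mod 13).
Step 5: correct position 1: c_1 = r_1 − e = 2 − 12 ≡ 3 (mod 13). Hence c = [3, 1, 2, 10, 8].
  Check: interpolating c through the α_i gives m(x) = 5 + 6·x (degree < 2) with m(α_i) = c_i for every i, so c is indeed a codeword.


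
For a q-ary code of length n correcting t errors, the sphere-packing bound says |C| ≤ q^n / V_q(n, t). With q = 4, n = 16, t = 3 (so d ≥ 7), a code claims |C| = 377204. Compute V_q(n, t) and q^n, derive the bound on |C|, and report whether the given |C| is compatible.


V_q(n, t) = 16249, q^n = 4294967296, Hamming bound = 264321, |C| = 377204 > bound (violated).

Step 1: Compute V_q(n, t) = Σ_{j=0}^3 C(n, j) (q−1)^j.
  j = 0: C(16,0)·(3)^0 = 1·1 = 1.
  j = 1: C(16,1)·(3)^1 = 16·3 = 48.
  j = 2: C(16,2)·(3)^2 = 120·9 = 1080.
  j = 3: C(16,3)·(3)^3 = 560·27 = 15120.
  V_q(n, t) = 1 + 48 + 1080 + 15120 = 16249.
Step 2: q^n = 4^16 = 4294967296.
Step 3: Hamming bound ⌊q^n / V_q(n,t)⌋ = ⌊4294967296/16249⌋ = 264321.
Step 4: Compare |C| = 377204 to 264321: violated.
The claimed |C| lies above the Hamming bound, so no 4-ary code of length 16 with d ≥ 7 can have 377204 codewords.


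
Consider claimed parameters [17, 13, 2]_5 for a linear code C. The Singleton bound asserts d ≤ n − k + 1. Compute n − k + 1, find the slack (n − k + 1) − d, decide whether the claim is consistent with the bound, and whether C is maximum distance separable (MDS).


Singleton RHS = n − k + 1 = 5, slack = 3, bound satisfied, not MDS.

Singleton bound: d ≤ n − k + 1.
Here n = 17, k = 13, so n − k + 1 = 5.
Given d = 2, check d ≤ 5: YES.
Slack = (n − k + 1) − d = 3.
The code is NOT MDS (slack = 3 > 0).
Description: the claimed parameters are [17, 13, 2]_5; such a code would be non-MDS.


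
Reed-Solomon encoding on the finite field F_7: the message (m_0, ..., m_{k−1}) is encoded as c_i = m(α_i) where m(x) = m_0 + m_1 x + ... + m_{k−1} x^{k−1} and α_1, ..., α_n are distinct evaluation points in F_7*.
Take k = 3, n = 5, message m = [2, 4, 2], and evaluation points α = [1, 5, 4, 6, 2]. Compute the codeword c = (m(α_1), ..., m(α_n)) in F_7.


c = [1, 2, 1, 0, 4]

Message polynomial: m(x) = 2 + 4·x + 2·x^2 (mod 7).
For each evaluation point α_i, compute m(α_i) mod 7:
  α_1 = 1: Horner steps 2 → 6 → 1, so m(1) = 1.
  α_2 = 5: Horner steps 2 → 0 → 2, so m(5) = 2.
  α_3 = 4: Horner steps 2 → 5 → 1, so m(4) = 1.
  α_4 = 6: Horner steps 2 → 2 → 0, so m(6) = 0.
  α_5 = 2: Horner steps 2 → 1 → 4, so m(2) = 4.
Codeword c = [1, 2, 1, 0, 4] ∈ F_7^5.


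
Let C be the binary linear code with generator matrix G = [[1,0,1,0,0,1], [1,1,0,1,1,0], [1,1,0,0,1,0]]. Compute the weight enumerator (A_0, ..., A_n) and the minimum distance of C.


Weight distribution: A_0 = 1, A_1 = 1, A_3 = 2, A_4 = 3, A_5 = 1. Minimum distance d = 1.

Enumerate all 2^3 = 8 messages m ∈ F_2^3.
For each, compute codeword c = mG in F_2^6, then tally its weight.
  m = 000 → c = 000000, weight = 0.
  m = 100 → c = 101001, weight = 3.
  m = 010 → c = 110110, weight = 4.
  m = 110 → c = 011111, weight = 5.
  m = 001 → c = 110010, weight = 3.
  m = 101 → c = 011011, weight = 4.
  m = 011 → c = 000100, weight = 1.
  m = 111 → c = 101101, weight = 4.
Tally weights:
  weight 0: 1 codewords.
  weight 1: 1 codewords.
  weight 3: 2 codewords.
  weight 4: 3 codewords.
  weight 5: 1 codewords.
Minimum distance d = smallest w > 0 with A_w > 0 = 1.
Sanity: Σ A_w = 8 = 2^3 = 8 ✓.


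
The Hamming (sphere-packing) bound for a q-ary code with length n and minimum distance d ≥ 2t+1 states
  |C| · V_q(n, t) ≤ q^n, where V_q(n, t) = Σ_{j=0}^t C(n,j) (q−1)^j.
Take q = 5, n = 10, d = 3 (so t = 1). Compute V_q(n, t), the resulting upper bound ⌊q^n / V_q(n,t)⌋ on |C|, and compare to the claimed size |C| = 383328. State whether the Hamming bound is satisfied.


V_q(n, t) = 41, q^n = 9765625, Hamming bound = 238185, |C| = 383328 > bound (violated).

Step 1: Compute V_q(n, t) = Σ_{j=0}^1 C(n, j) (q−1)^j.
  j = 0: C(10,0)·(4)^0 = 1·1 = 1.
  j = 1: C(10,1)·(4)^1 = 10·4 = 40.
  V_q(n, t) = 1 + 40 = 41.
Step 2: q^n = 5^10 = 9765625.
Step 3: Hamming bound ⌊q^n / V_q(n,t)⌋ = ⌊9765625/41⌋ = 238185.
Step 4: Compare |C| = 383328 to 238185: violated.
The claimed |C| lies above the Hamming bound, so no 5-ary code of length 10 with d ≥ 3 can have 383328 codewords.


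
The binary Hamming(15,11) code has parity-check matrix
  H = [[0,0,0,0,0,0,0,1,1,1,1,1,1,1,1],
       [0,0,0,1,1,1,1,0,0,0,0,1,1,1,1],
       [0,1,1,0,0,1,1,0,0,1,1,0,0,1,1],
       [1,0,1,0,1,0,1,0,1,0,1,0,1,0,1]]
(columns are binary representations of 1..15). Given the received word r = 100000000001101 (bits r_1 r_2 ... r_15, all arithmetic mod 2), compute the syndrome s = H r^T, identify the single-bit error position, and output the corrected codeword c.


s = (1, 1, 1, 1)^T, error position = 15, corrected codeword c = 100000000001100

Compute s = H r^T mod 2 one row at a time:
  s_1 = 0 + 0 + 0 + 0 + 1 + 1 + 0 + 1 = 3 ≡ 1 (mod 2).
  s_2 = 0 + 0 + 0 + 0 + 1 + 1 + 0 + 1 = 3 ≡ 1 (mod 2).
  s_3 = 0 + 0 + 0 + 0 + 0 + 0 + 0 + 1 = 1 ≡ 1 (mod 2).
  s_4 = 1 + 0 + 0 + 0 + 0 + 0 + 1 + 1 = 3 ≡ 1 (mod 2).
s = (1, 1, 1, 1)^T — this equals column 15 of H (binary 1111), so error is at position 15.
Correct: flip bit 15 of r = 100000000001101 to get c = 100000000001100.


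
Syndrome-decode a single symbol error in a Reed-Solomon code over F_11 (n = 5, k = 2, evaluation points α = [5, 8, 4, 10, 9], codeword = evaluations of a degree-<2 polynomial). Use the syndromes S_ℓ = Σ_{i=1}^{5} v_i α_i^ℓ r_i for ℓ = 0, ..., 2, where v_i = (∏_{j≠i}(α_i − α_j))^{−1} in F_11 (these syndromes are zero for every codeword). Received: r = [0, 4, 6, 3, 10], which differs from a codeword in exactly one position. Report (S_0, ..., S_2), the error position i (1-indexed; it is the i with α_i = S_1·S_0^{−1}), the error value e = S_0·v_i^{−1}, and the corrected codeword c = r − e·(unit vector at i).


S = (6, 10, 2), error at position 5, error magnitude e = 1, c = [0, 4, 6, 3, 9].

Step 1: column multipliers v_i = (∏_{j≠i}(α_i − α_j))^{−1} mod 11.
  i = 1 (α = 5): (5−8)(5−4)(5−10)(5−9) = (−3)·1·(−5)·(−4) = −60 ≡ 6, so v_1 = 6^{−1} = 2 (mod 11).
  i = 2 (α = 8): (8−5)(8−4)(8−10)(8−9) = 3·4·(−2)·(−1) = 24 ≡ 2, so v_2 = 2^{−1} = 6 (mod 11).
  i = 3 (α = 4): (4−5)(4−8)(4−10)(4−9) = (−1)·(−4)·(−6)·(−5) = 120 ≡ 10, so v_3 = 10^{−1} = 10 (mod 11).
  i = 4 (α = 10): (10−5)(10−8)(10−4)(10−9) = 5·2·6·1 = 60 ≡ 5, so v_4 = 5^{−1} = 9 (mod 11).
  i = 5 (α = 9): (9−5)(9−8)(9−4)(9−10) = 4·1·5·(−1) = −20 ≡ 2, so v_5 = 2^{−1} = 6 (mod 11).
  v = [2, 6, 10, 9, 6].
Step 2: syndromes of r = [0, 4, 6, 3, 10] (all sums mod 11).
  S_0 = Σ v_i r_i = 2·0 + 6·4 + 10·6 + 9·3 + 6·10 = 171 ≡ 6.
  S_1 = Σ v_i α_i r_i = 2·5·0 + 6·8·4 + 10·4·6 + 9·10·3 + 6·9·10 = 1242 ≡ 10.
  α_i^2 mod 11 = [3, 9, 5, 1, 4].
  S_2 = Σ v_i α_i^2 r_i = 2·3·0 + 6·9·4 + 10·5·6 + 9·1·3 + 6·4·10 = 783 ≡ 2.
  S = (6, 10, 2) ≠ 0, so r is not a codeword (an error is present).
Step 3: locate the error. For a single error e at position i, S_ℓ = v_i·e·α_i^ℓ, so α_err = S_1/S_0.
  S_0^{−1} = 6^{−1} = 2 (mod 11), so α_err = 10·2 = 20 ≡ 9 = α_5. Error position i = 5.
  Consistency check: S_2/S_1 = 2·10 = 20 ≡ 9 = α_err ✓ (single-error assumption holds).
Step 4: error magnitude e = S_0/v_5 = S_0·∏_{j≠5}(α_5 − α_j) = 6·2 = 12 ≡ 1 (mod 11).
Step 5: correct position 5: c_5 = r_5 − e = 10 − 1 ≡ 9 (mod 11). Hence c = [0, 4, 6, 3, 9].
  Check: interpolating c through the α_i gives m(x) = 8 + 5·x (degree < 2) with m(α_i) = c_i for every i, so c is indeed a codeword.


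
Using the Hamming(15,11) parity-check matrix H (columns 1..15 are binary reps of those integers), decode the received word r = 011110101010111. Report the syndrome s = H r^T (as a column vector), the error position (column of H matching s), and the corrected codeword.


s = (1, 0, 0, 1)^T, error position = 9, corrected codeword c = 011110100010111

Compute s = H r^T mod 2 one row at a time:
  s_1 = 0 + 1 + 0 + 1 + 0 + 1 + 1 + 1 = 5 ≡ 1 (mod 2).
  s_2 = 1 + 1 + 0 + 1 + 0 + 1 + 1 + 1 = 6 ≡ 0 (mod 2).
  s_3 = 1 + 1 + 0 + 1 + 0 + 1 + 1 + 1 = 6 ≡ 0 (mod 2).
  s_4 = 0 + 1 + 1 + 1 + 1 + 1 + 1 + 1 = 7 ≡ 1 (mod 2).
s = (1, 0, 0, 1)^T — this equals column 9 of H (binary 1001), so error is at position 9.
Correct: flip bit 9 of r = 011110101010111 to get c = 011110100010111.


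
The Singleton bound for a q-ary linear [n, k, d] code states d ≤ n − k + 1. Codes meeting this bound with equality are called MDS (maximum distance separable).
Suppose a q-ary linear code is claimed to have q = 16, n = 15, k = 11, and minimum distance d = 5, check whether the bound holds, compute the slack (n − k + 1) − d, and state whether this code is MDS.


Singleton RHS = n − k + 1 = 5, slack = 0, bound satisfied, MDS.

Singleton bound: d ≤ n − k + 1.
Here n = 15, k = 11, so n − k + 1 = 5.
Given d = 5, check d ≤ 5: YES.
Slack = (n − k + 1) − d = 0.
The code is MDS (slack = 0).
Description: the claimed parameters are [15, 11, 5]_16; such a code would be MDS (meets Singleton bound).


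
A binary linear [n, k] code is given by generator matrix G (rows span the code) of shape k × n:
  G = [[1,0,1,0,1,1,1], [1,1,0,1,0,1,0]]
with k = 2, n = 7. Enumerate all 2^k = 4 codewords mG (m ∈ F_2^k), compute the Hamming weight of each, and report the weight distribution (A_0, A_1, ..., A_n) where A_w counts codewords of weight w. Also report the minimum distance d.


Weight distribution: A_0 = 1, A_4 = 1, A_5 = 2. Minimum distance d = 4.

Enumerate all 2^2 = 4 messages m ∈ F_2^2.
For each, compute codeword c = mG in F_2^7, then tally its weight.
  m = 00 → c = 0000000, weight = 0.
  m = 10 → c = 1010111, weight = 5.
  m = 01 → c = 1101010, weight = 4.
  m = 11 → c = 0111101, weight = 5.
Tally weights:
  weight 0: 1 codewords.
  weight 4: 1 codewords.
  weight 5: 2 codewords.
Minimum distance d = smallest w > 0 with A_w > 0 = 4.
Sanity: Σ A_w = 4 = 2^2 = 4 ✓.


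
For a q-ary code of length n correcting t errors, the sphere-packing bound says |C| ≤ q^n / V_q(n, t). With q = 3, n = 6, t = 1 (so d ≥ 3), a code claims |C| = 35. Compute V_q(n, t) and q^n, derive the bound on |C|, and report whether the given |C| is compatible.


V_q(n, t) = 13, q^n = 729, Hamming bound = 56, |C| = 35 ≤ bound (satisfied).

Step 1: Compute V_q(n, t) = Σ_{j=0}^1 C(n, j) (q−1)^j.
  j = 0: C(6,0)·(2)^0 = 1·1 = 1.
  j = 1: C(6,1)·(2)^1 = 6·2 = 12.
  V_q(n, t) = 1 + 12 = 13.
Step 2: q^n = 3^6 = 729.
Step 3: Hamming bound ⌊q^n / V_q(n,t)⌋ = ⌊729/13⌋ = 56.
Step 4: Compare |C| = 35 to 56: satisfied.
The claimed |C| lies below the Hamming bound.


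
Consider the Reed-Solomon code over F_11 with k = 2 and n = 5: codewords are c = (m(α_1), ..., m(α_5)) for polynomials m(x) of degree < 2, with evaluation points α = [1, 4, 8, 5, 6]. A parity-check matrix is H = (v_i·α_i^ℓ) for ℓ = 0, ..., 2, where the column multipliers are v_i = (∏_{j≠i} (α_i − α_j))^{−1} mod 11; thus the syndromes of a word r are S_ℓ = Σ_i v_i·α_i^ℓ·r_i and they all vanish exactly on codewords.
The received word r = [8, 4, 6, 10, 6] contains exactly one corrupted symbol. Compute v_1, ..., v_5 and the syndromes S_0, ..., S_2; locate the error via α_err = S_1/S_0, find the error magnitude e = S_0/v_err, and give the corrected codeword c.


S = (6, 3, 7), error at position 5, error magnitude e = 1, c = [8, 4, 6, 10, 5].

Step 1: column multipliers v_i = (∏_{j≠i}(α_i − α_j))^{−1} mod 11.
  i = 1 (α = 1): (1−4)(1−8)(1−5)(1−6) = (−3)·(−7)·(−4)·(−5) = 420 ≡ 2, so v_1 = 2^{−1} = 6 (mod 11).
  i = 2 (α = 4): (4−1)(4−8)(4−5)(4−6) = 3·(−4)·(−1)·(−2) = −24 ≡ 9, so v_2 = 9^{−1} = 5 (mod 11).
  i = 3 (α = 8): (8−1)(8−4)(8−5)(8−6) = 7·4·3·2 = 168 ≡ 3, so v_3 = 3^{−1} = 4 (mod 11).
  i = 4 (α = 5): (5−1)(5−4)(5−8)(5−6) = 4·1·(−3)·(−1) = 12 ≡ 1, so v_4 = 1^{−1} = 1 (mod 11).
  i = 5 (α = 6): (6−1)(6−4)(6−8)(6−5) = 5·2·(−2)·1 = −20 ≡ 2, so v_5 = 2^{−1} = 6 (mod 11).
  v = [6, 5, 4, 1, 6].
Step 2: syndromes of r = [8, 4, 6, 10, 6] (all sums mod 11).
  S_0 = Σ v_i r_i = 6·8 + 5·4 + 4·6 + 1·10 + 6·6 = 138 ≡ 6.
  S_1 = Σ v_i α_i r_i = 6·1·8 + 5·4·4 + 4·8·6 + 1·5·10 + 6·6·6 = 586 ≡ 3.
  α_i^2 mod 11 = [1, 5, 9, 3, 3].
  S_2 = Σ v_i α_i^2 r_i = 6·1·8 + 5·5·4 + 4·9·6 + 1·3·10 + 6·3·6 = 502 ≡ 7.
  S = (6, 3, 7) ≠ 0, so r is not a codeword (an error is present).
Step 3: locate the error. For a single error e at position i, S_ℓ = v_i·e·α_i^ℓ, so α_err = S_1/S_0.
  S_0^{−1} = 6^{−1} = 2 (mod 11), so α_err = 3·2 = 6 ≡ 6 = α_5. Error position i = 5.
  Consistency check: S_2/S_1 = 7·4 = 28 ≡ 6 = α_err ✓ (single-error assumption holds).
Step 4: error magnitude e = S_0/v_5 = S_0·∏_{j≠5}(α_5 − α_j) = 6·2 = 12 ≡ 1 (mod 11).
Step 5: correct position 5: c_5 = r_5 − e = 6 − 1 ≡ 5 (mod 11). Hence c = [8, 4, 6, 10, 5].
  Check: interpolating c through the α_i gives m(x) = 2 + 6·x (degree < 2) with m(α_i) = c_i for every i, so c is indeed a codeword.


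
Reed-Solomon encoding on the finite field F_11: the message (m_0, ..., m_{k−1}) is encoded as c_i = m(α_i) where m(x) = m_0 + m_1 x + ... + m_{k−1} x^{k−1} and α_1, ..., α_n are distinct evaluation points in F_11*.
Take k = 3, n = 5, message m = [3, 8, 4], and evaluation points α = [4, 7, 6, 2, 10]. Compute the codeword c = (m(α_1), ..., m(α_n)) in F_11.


c = [0, 2, 8, 2, 10]

Message polynomial: m(x) = 3 + 8·x + 4·x^2 (mod 11).
For each evaluation point α_i, compute m(α_i) mod 11:
  α_1 = 4: Horner steps 4 → 2 → 0, so m(4) = 0.
  α_2 = 7: Horner steps 4 → 3 → 2, so m(7) = 2.
  α_3 = 6: Horner steps 4 → 10 → 8, so m(6) = 8.
  α_4 = 2: Horner steps 4 → 5 → 2, so m(2) = 2.
  α_5 = 10: Horner steps 4 → 4 → 10, so m(10) = 10.
Codeword c = [0, 2, 8, 2, 10] ∈ F_11^5.


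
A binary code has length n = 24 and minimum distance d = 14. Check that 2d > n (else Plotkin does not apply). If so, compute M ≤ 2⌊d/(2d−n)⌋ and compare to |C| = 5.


Plotkin bound M ≤ 6; given |C| = 5 ≤ bound (satisfied).

Check applicability: 2d = 28, n = 24.
2d − n = 4 > 0, so Plotkin applies.
Compute d/(2d−n) = 14/4 ≈ 3.5000.
⌊d/(2d−n)⌋ = 3.
Plotkin bound: M ≤ 2·3 = 6.
Given |C| = 5, check: satisfied.
This |C| is below the Plotkin bound.


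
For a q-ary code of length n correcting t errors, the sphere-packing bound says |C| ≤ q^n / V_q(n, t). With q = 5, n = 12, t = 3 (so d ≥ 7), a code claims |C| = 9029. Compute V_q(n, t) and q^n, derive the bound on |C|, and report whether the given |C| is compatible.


V_q(n, t) = 15185, q^n = 244140625, Hamming bound = 16077, |C| = 9029 ≤ bound (satisfied).

Step 1: Compute V_q(n, t) = Σ_{j=0}^3 C(n, j) (q−1)^j.
  j = 0: C(12,0)·(4)^0 = 1·1 = 1.
  j = 1: C(12,1)·(4)^1 = 12·4 = 48.
  j = 2: C(12,2)·(4)^2 = 66·16 = 1056.
  j = 3: C(12,3)·(4)^3 = 220·64 = 14080.
  V_q(n, t) = 1 + 48 + 1056 + 14080 = 15185.
Step 2: q^n = 5^12 = 244140625.
Step 3: Hamming bound ⌊q^n / V_q(n,t)⌋ = ⌊244140625/15185⌋ = 16077.
Step 4: Compare |C| = 9029 to 16077: satisfied.
The claimed |C| lies below the Hamming bound.


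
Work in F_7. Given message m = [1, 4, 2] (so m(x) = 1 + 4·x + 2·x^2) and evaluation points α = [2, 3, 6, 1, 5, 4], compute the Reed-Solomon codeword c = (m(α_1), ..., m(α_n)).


c = [3, 3, 6, 0, 1, 0]

Message polynomial: m(x) = 1 + 4·x + 2·x^2 (mod 7).
For each evaluation point α_i, compute m(α_i) mod 7:
  α_1 = 2: Horner steps 2 → 1 → 3, so m(2) = 3.
  α_2 = 3: Horner steps 2 → 3 → 3, so m(3) = 3.
  α_3 = 6: Horner steps 2 → 2 → 6, so m(6) = 6.
  α_4 = 1: Horner steps 2 → 6 → 0, so m(1) = 0.
  α_5 = 5: Horner steps 2 → 0 → 1, so m(5) = 1.
  α_6 = 4: Horner steps 2 → 5 → 0, so m(4) = 0.
Codeword c = [3, 3, 6, 0, 1, 0] ∈ F_7^6.


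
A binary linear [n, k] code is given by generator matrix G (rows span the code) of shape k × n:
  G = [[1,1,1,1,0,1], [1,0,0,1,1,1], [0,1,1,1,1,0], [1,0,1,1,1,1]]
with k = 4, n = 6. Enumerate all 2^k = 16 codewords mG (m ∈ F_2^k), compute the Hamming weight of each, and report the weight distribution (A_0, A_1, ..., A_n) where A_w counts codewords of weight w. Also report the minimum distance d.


Weight distribution: A_0 = 1, A_1 = 2, A_2 = 2, A_3 = 4, A_4 = 5, A_5 = 2. Minimum distance d = 1.

Enumerate all 2^4 = 16 messages m ∈ F_2^4.
For each, compute codeword c = mG in F_2^6, then tally its weight.
  m = 0000 → c = 000000, weight = 0.
  m = 1000 → c = 111101, weight = 5.
  m = 0100 → c = 100111, weight = 4.
  m = 1100 → c = 011010, weight = 3.
  m = 0010 → c = 011110, weight = 4.
  m = 1010 → c = 100011, weight = 3.
  m = 0110 → c = 111001, weight = 4.
  m = 1110 → c = 000100, weight = 1.
  m = 0001 → c = 101111, weight = 5.
  m = 1001 → c = 010010, weight = 2.
  m = 0101 → c = 001000, weight = 1.
  m = 1101 → c = 110101, weight = 4.
  m = 0011 → c = 110001, weight = 3.
  m = 1011 → c = 001100, weight = 2.
  m = 0111 → c = 010110, weight = 3.
  m = 1111 → c = 101011, weight = 4.
Tally weights:
  weight 0: 1 codewords.
  weight 1: 2 codewords.
  weight 2: 2 codewords.
  weight 3: 4 codewords.
  weight 4: 5 codewords.
  weight 5: 2 codewords.
Minimum distance d = smallest w > 0 with A_w > 0 = 1.
Sanity: Σ A_w = 16 = 2^4 = 16 ✓.


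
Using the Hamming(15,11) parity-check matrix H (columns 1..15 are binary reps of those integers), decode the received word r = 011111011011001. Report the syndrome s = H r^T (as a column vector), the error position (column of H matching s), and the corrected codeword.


s = (1, 1, 1, 1)^T, error position = 15, corrected codeword c = 011111011011000

Compute s = H r^T mod 2 one row at a time:
  s_1 = 1 + 1 + 0 + 1 + 1 + 0 + 0 + 1 = 5 ≡ 1 (mod 2).
  s_2 = 1 + 1 + 1 + 0 + 1 + 0 + 0 + 1 = 5 ≡ 1 (mod 2).
  s_3 = 1 + 1 + 1 + 0 + 0 + 1 + 0 + 1 = 5 ≡ 1 (mod 2).
  s_4 = 0 + 1 + 1 + 0 + 1 + 1 + 0 + 1 = 5 ≡ 1 (mod 2).
s = (1, 1, 1, 1)^T — this equals column 15 of H (binary 1111), so error is at position 15.
Correct: flip bit 15 of r = 011111011011001 to get c = 011111011011000.


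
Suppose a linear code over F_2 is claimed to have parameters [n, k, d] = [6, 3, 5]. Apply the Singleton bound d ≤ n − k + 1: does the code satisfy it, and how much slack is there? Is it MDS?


Singleton RHS = n − k + 1 = 4, slack = -1, bound violated (no such code; not MDS).

Singleton bound: d ≤ n − k + 1.
Here n = 6, k = 3, so n − k + 1 = 4.
Given d = 5, check d ≤ 4: NO.
Slack = (n − k + 1) − d = -1.
The slack is negative: d = 5 exceeds n − k + 1 = 4 by 1, so the Singleton bound is violated and no linear [6, 3, 5]_2 code can exist. In particular it is not MDS (MDS requires d = n − k + 1 exactly).
Description: the claimed parameters are [6, 3, 5]_2; such a code would be impossible (violates the Singleton bound).


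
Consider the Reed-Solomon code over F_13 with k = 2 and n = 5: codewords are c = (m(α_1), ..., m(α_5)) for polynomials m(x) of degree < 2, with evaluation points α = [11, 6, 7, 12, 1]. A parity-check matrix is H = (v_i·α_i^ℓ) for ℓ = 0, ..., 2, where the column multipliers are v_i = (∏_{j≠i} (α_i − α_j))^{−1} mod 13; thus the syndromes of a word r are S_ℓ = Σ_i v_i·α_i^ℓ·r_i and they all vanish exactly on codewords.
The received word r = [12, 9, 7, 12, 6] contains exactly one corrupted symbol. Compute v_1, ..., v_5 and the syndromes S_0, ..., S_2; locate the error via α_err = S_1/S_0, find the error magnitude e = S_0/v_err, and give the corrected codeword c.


S = (3, 10, 3), error at position 4, error magnitude e = 2, c = [12, 9, 7, 10, 6].

Step 1: column multipliers v_i = (∏_{j≠i}(α_i − α_j))^{−1} mod 13.
  i = 1 (α = 11): (11−6)(11−7)(11−12)(11−1) = 5·4·(−1)·10 = −200 ≡ 8, so v_1 = 8^{−1} = 5 (mod 13).
  i = 2 (α = 6): (6−11)(6−7)(6−12)(6−1) = (−5)·(−1)·(−6)·5 = −150 ≡ 6, so v_2 = 6^{−1} = 11 (mod 13).
  i = 3 (α = 7): (7−11)(7−6)(7−12)(7−1) = (−4)·1·(−5)·6 = 120 ≡ 3, so v_3 = 3^{−1} = 9 (mod 13).
  i = 4 (α = 12): (12−11)(12−6)(12−7)(12−1) = 1·6·5·11 = 330 ≡ 5, so v_4 = 5^{−1} = 8 (mod 13).
  i = 5 (α = 1): (1−11)(1−6)(1−7)(1−12) = (−10)·(−5)·(−6)·(−11) = 3300 ≡ 11, so v_5 = 11^{−1} = 6 (mod 13).
  v = [5, 11, 9, 8, 6].
Step 2: syndromes of r = [12, 9, 7, 12, 6] (all sums mod 13).
  S_0 = Σ v_i r_i = 5·12 + 11·9 + 9·7 + 8·12 + 6·6 = 354 ≡ 3.
  S_1 = Σ v_i α_i r_i = 5·11·12 + 11·6·9 + 9·7·7 + 8·12·12 + 6·1·6 = 2883 ≡ 10.
  α_i^2 mod 13 = [4, 10, 10, 1, 1].
  S_2 = Σ v_i α_i^2 r_i = 5·4·12 + 11·10·9 + 9·10·7 + 8·1·12 + 6·1·6 = 1992 ≡ 3.
  S = (3, 10, 3) ≠ 0, so r is not a codeword (an error is present).
Step 3: locate the error. For a single error e at position i, S_ℓ = v_i·e·α_i^ℓ, so α_err = S_1/S_0.
  S_0^{−1} = 3^{−1} = 9 (mod 13), so α_err = 10·9 = 90 ≡ 12 = α_4. Error position i = 4.
  Consistency check: S_2/S_1 = 3·4 = 12 ≡ 12 = α_err ✓ (single-error assumption holds).
Step 4: error magnitude e = S_0/v_4 = S_0·∏_{j≠4}(α_4 − α_j) = 3·5 = 15 ≡ 2 (mod 13).
Step 5: correct position 4: c_4 = r_4 − e = 12 − 2 ≡ 10 (mod 13). Hence c = [12, 9, 7, 10, 6].
  Check: interpolating c through the α_i gives m(x) = 8 + 11·x (degree < 2) with m(α_i) = c_i for every i, so c is indeed a codeword.


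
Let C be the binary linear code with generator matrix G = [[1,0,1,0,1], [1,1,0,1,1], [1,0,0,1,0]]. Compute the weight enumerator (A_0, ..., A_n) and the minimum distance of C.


Weight distribution: A_0 = 1, A_2 = 2, A_3 = 4, A_4 = 1. Minimum distance d = 2.

Enumerate all 2^3 = 8 messages m ∈ F_2^3.
For each, compute codeword c = mG in F_2^5, then tally its weight.
  m = 000 → c = 00000, weight = 0.
  m = 100 → c = 10101, weight = 3.
  m = 010 → c = 11011, weight = 4.
  m = 110 → c = 01110, weight = 3.
  m = 001 → c = 10010, weight = 2.
  m = 101 → c = 00111, weight = 3.
  m = 011 → c = 01001, weight = 2.
  m = 111 → c = 11100, weight = 3.
Tally weights:
  weight 0: 1 codewords.
  weight 2: 2 codewords.
  weight 3: 4 codewords.
  weight 4: 1 codewords.
Minimum distance d = smallest w > 0 with A_w > 0 = 2.
Sanity: Σ A_w = 8 = 2^3 = 8 ✓.


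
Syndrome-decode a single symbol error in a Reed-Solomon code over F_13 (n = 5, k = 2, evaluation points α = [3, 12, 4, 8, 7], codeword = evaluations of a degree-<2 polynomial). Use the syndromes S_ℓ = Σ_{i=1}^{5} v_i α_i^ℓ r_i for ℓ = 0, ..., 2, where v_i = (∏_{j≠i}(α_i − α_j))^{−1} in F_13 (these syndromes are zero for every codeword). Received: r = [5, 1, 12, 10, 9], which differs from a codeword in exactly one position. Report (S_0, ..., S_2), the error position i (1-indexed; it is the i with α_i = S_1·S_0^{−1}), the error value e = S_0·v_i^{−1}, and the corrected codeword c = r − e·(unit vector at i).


S = (4, 3, 12), error at position 3, error magnitude e = 6, c = [5, 1, 6, 10, 9].

Step 1: column multipliers v_i = (∏_{j≠i}(α_i − α_j))^{−1} mod 13.
  i = 1 (α = 3): (3−12)(3−4)(3−8)(3−7) = (−9)·(−1)·(−5)·(−4) = 180 ≡ 11, so v_1 = 11^{−1} = 6 (mod 13).
  i = 2 (α = 12): (12−3)(12−4)(12−8)(12−7) = 9·8·4·5 = 1440 ≡ 10, so v_2 = 10^{−1} = 4 (mod 13).
  i = 3 (α = 4): (4−3)(4−12)(4−8)(4−7) = 1·(−8)·(−4)·(−3) = −96 ≡ 8, so v_3 = 8^{−1} = 5 (mod 13).
  i = 4 (α = 8): (8−3)(8−12)(8−4)(8−7) = 5·(−4)·4·1 = −80 ≡ 11, so v_4 = 11^{−1} = 6 (mod 13).
  i = 5 (α = 7): (7−3)(7−12)(7−4)(7−8) = 4·(−5)·3·(−1) = 60 ≡ 8, so v_5 = 8^{−1} = 5 (mod 13).
  v = [6, 4, 5, 6, 5].
Step 2: syndromes of r = [5, 1, 12, 10, 9] (all sums mod 13).
  S_0 = Σ v_i r_i = 6·5 + 4·1 + 5·12 + 6·10 + 5·9 = 199 ≡ 4.
  S_1 = Σ v_i α_i r_i = 6·3·5 + 4·12·1 + 5·4·12 + 6·8·10 + 5·7·9 = 1173 ≡ 3.
  α_i^2 mod 13 = [9, 1, 3, 12, 10].
  S_2 = Σ v_i α_i^2 r_i = 6·9·5 + 4·1·1 + 5·3·12 + 6·12·10 + 5·10·9 = 1624 ≡ 12.
  S = (4, 3, 12) ≠ 0, so r is not a codeword (an error is present).
Step 3: locate the error. For a single error e at position i, S_ℓ = v_i·e·α_i^ℓ, so α_err = S_1/S_0.
  S_0^{−1} = 4^{−1} = 10 (mod 13), so α_err = 3·10 = 30 ≡ 4 = α_3. Error position i = 3.
  Consistency check: S_2/S_1 = 12·9 = 108 ≡ 4 = α_err ✓ (single-error assumption holds).
Step 4: error magnitude e = S_0/v_3 = S_0·∏_{j≠3}(α_3 − α_j) = 4·8 = 32 ≡ 6 (mod 13).
Step 5: correct position 3: c_3 = r_3 − e = 12 − 6 ≡ 6 (mod 13). Hence c = [5, 1, 6, 10, 9].
  Check: interpolating c through the α_i gives m(x) = 2 + 1·x (degree < 2) with m(α_i) = c_i for every i, so c is indeed a codeword.


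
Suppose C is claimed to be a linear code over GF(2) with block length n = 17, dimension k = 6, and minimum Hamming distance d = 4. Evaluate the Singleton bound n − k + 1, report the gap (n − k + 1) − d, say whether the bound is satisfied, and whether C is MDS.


Singleton RHS = n − k + 1 = 12, slack = 8, bound satisfied, not MDS.

Singleton bound: d ≤ n − k + 1.
Here n = 17, k = 6, so n − k + 1 = 12.
Given d = 4, check d ≤ 12: YES.
Slack = (n − k + 1) − d = 8.
The code is NOT MDS (slack = 8 > 0).
Description: the claimed parameters are [17, 6, 4]_2; such a code would be non-MDS.


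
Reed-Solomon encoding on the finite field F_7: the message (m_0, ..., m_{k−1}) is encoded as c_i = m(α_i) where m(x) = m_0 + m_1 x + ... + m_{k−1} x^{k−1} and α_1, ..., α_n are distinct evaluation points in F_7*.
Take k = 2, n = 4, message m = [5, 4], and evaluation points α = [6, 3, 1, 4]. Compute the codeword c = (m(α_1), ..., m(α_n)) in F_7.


c = [1, 3, 2, 0]

Message polynomial: m(x) = 5 + 4·x (mod 7).
For each evaluation point α_i, compute m(α_i) mod 7:
  α_1 = 6: Horner steps 4 → 1, so m(6) = 1.
  α_2 = 3: Horner steps 4 → 3, so m(3) = 3.
  α_3 = 1: Horner steps 4 → 2, so m(1) = 2.
  α_4 = 4: Horner steps 4 → 0, so m(4) = 0.
Codeword c = [1, 3, 2, 0] ∈ F_7^4.


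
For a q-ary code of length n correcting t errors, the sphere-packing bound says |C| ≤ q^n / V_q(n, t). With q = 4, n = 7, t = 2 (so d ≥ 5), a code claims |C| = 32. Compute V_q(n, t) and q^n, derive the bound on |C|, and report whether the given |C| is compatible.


V_q(n, t) = 211, q^n = 16384, Hamming bound = 77, |C| = 32 ≤ bound (satisfied).

Step 1: Compute V_q(n, t) = Σ_{j=0}^2 C(n, j) (q−1)^j.
  j = 0: C(7,0)·(3)^0 = 1·1 = 1.
  j = 1: C(7,1)·(3)^1 = 7·3 = 21.
  j = 2: C(7,2)·(3)^2 = 21·9 = 189.
  V_q(n, t) = 1 + 21 + 189 = 211.
Step 2: q^n = 4^7 = 16384.
Step 3: Hamming bound ⌊q^n / V_q(n,t)⌋ = ⌊16384/211⌋ = 77.
Step 4: Compare |C| = 32 to 77: satisfied.
The claimed |C| lies below the Hamming bound.


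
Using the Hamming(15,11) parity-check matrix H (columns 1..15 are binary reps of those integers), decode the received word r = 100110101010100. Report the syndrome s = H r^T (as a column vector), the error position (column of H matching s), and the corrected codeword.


s = (1, 0, 0, 0)^T, error position = 8, corrected codeword c = 100110111010100

Compute s = H r^T mod 2 one row at a time:
  s_1 = 0 + 1 + 0 + 1 + 0 + 1 + 0 + 0 = 3 ≡ 1 (mod 2).
  s_2 = 1 + 1 + 0 + 1 + 0 + 1 + 0 + 0 = 4 ≡ 0 (mod 2).
  s_3 = 0 + 0 + 0 + 1 + 0 + 1 + 0 + 0 = 2 ≡ 0 (mod 2).
  s_4 = 1 + 0 + 1 + 1 + 1 + 1 + 1 + 0 = 6 ≡ 0 (mod 2).
s = (1, 0, 0, 0)^T — this equals column 8 of H (binary 1000), so error is at position 8.
Correct: flip bit 8 of r = 100110101010100 to get c = 100110111010100.


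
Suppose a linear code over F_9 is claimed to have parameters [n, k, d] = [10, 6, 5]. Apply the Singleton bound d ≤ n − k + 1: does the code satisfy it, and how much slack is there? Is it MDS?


Singleton RHS = n − k + 1 = 5, slack = 0, bound satisfied, MDS.

Singleton bound: d ≤ n − k + 1.
Here n = 10, k = 6, so n − k + 1 = 5.
Given d = 5, check d ≤ 5: YES.
Slack = (n − k + 1) − d = 0.
The code is MDS (slack = 0).
Description: the claimed parameters are [10, 6, 5]_9; such a code would be MDS (meets Singleton bound).


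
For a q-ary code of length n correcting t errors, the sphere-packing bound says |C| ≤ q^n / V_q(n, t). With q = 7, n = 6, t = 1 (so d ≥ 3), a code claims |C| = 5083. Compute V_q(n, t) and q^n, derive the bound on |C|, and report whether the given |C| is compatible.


V_q(n, t) = 37, q^n = 117649, Hamming bound = 3179, |C| = 5083 > bound (violated).

Step 1: Compute V_q(n, t) = Σ_{j=0}^1 C(n, j) (q−1)^j.
  j = 0: C(6,0)·(6)^0 = 1·1 = 1.
  j = 1: C(6,1)·(6)^1 = 6·6 = 36.
  V_q(n, t) = 1 + 36 = 37.
Step 2: q^n = 7^6 = 117649.
Step 3: Hamming bound ⌊q^n / V_q(n,t)⌋ = ⌊117649/37⌋ = 3179.
Step 4: Compare |C| = 5083 to 3179: violated.
The claimed |C| lies above the Hamming bound, so no 7-ary code of length 6 with d ≥ 3 can have 5083 codewords.


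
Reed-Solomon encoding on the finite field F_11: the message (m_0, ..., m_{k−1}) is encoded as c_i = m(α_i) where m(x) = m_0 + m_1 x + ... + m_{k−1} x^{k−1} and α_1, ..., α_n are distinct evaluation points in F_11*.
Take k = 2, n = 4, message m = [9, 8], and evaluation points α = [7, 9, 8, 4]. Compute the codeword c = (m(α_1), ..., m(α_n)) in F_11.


c = [10, 4, 7, 8]

Message polynomial: m(x) = 9 + 8·x (mod 11).
For each evaluation point α_i, compute m(α_i) mod 11:
  α_1 = 7: Horner steps 8 → 10, so m(7) = 10.
  α_2 = 9: Horner steps 8 → 4, so m(9) = 4.
  α_3 = 8: Horner steps 8 → 7, so m(8) = 7.
  α_4 = 4: Horner steps 8 → 8, so m(4) = 8.
Codeword c = [10, 4, 7, 8] ∈ F_11^4.


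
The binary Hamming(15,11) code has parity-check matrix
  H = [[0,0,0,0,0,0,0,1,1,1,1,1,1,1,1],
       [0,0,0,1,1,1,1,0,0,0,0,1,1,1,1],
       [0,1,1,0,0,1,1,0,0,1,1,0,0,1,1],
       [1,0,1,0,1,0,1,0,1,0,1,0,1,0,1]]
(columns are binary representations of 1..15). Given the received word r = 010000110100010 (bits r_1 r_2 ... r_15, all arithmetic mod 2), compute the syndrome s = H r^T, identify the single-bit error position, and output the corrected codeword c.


s = (1, 0, 0, 1)^T, error position = 9, corrected codeword c = 010000111100010

Compute s = H r^T mod 2 one row at a time:
  s_1 = 1 + 0 + 1 + 0 + 0 + 0 + 1 + 0 = 3 ≡ 1 (mod 2).
  s_2 = 0 + 0 + 0 + 1 + 0 + 0 + 1 + 0 = 2 ≡ 0 (mod 2).
  s_3 = 1 + 0 + 0 + 1 + 1 + 0 + 1 + 0 = 4 ≡ 0 (mod 2).
  s_4 = 0 + 0 + 0 + 1 + 0 + 0 + 0 + 0 = 1 ≡ 1 (mod 2).
s = (1, 0, 0, 1)^T — this equals column 9 of H (binary 1001), so error is at position 9.
Correct: flip bit 9 of r = 010000110100010 to get c = 010000111100010.


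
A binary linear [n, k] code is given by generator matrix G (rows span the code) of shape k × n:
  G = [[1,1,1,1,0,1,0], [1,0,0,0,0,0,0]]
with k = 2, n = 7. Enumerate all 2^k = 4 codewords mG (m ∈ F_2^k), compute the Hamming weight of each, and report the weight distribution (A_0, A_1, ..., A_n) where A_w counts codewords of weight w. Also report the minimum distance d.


Weight distribution: A_0 = 1, A_1 = 1, A_4 = 1, A_5 = 1. Minimum distance d = 1.

Enumerate all 2^2 = 4 messages m ∈ F_2^2.
For each, compute codeword c = mG in F_2^7, then tally its weight.
  m = 00 → c = 0000000, weight = 0.
  m = 10 → c = 1111010, weight = 5.
  m = 01 → c = 1000000, weight = 1.
  m = 11 → c = 0111010, weight = 4.
Tally weights:
  weight 0: 1 codewords.
  weight 1: 1 codewords.
  weight 4: 1 codewords.
  weight 5: 1 codewords.
Minimum distance d = smallest w > 0 with A_w > 0 = 1.
Sanity: Σ A_w = 4 = 2^2 = 4 ✓.


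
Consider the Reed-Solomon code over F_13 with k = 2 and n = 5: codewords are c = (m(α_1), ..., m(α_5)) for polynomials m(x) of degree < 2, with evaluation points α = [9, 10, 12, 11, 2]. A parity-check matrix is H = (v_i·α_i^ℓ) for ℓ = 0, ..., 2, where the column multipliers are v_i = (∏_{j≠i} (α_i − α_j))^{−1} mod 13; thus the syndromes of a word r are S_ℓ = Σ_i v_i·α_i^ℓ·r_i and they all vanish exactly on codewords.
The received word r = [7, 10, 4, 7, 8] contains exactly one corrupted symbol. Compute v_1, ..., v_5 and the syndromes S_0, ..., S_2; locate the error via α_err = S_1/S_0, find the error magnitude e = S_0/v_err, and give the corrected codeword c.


S = (2, 5, 6), error at position 1, error magnitude e = 7, c = [0, 10, 4, 7, 8].

Step 1: column multipliers v_i = (∏_{j≠i}(α_i − α_j))^{−1} mod 13.
  i = 1 (α = 9): (9−10)(9−12)(9−11)(9−2) = (−1)·(−3)·(−2)·7 = −42 ≡ 10, so v_1 = 10^{−1} = 4 (mod 13).
  i = 2 (α = 10): (10−9)(10−12)(10−11)(10−2) = 1·(−2)·(−1)·8 = 16 ≡ 3, so v_2 = 3^{−1} = 9 (mod 13).
  i = 3 (α = 12): (12−9)(12−10)(12−11)(12−2) = 3·2·1·10 = 60 ≡ 8, so v_3 = 8^{−1} = 5 (mod 13).
  i = 4 (α = 11): (11−9)(11−10)(11−12)(11−2) = 2·1·(−1)·9 = −18 ≡ 8, so v_4 = 8^{−1} = 5 (mod 13).
  i = 5 (α = 2): (2−9)(2−10)(2−12)(2−11) = (−7)·(−8)·(−10)·(−9) = 5040 ≡ 9, so v_5 = 9^{−1} = 3 (mod 13).
  v = [4, 9, 5, 5, 3].
Step 2: syndromes of r = [7, 10, 4, 7, 8] (all sums mod 13).
  S_0 = Σ v_i r_i = 4·7 + 9·10 + 5·4 + 5·7 + 3·8 = 197 ≡ 2.
  S_1 = Σ v_i α_i r_i = 4·9·7 + 9·10·10 + 5·12·4 + 5·11·7 + 3·2·8 = 1825 ≡ 5.
  α_i^2 mod 13 = [3, 9, 1, 4, 4].
  S_2 = Σ v_i α_i^2 r_i = 4·3·7 + 9·9·10 + 5·1·4 + 5·4·7 + 3·4·8 = 1150 ≡ 6.
  S = (2, 5, 6) ≠ 0, so r is not a codeword (an error is present).
Step 3: locate the error. For a single error e at position i, S_ℓ = v_i·e·α_i^ℓ, so α_err = S_1/S_0.
  S_0^{−1} = 2^{−1} = 7 (mod 13), so α_err = 5·7 = 35 ≡ 9 = α_1. Error position i = 1.
  Consistency check: S_2/S_1 = 6·8 = 48 ≡ 9 = α_err ✓ (single-error assumption holds).
Step 4: error magnitude e = S_0/v_1 = S_0·∏_{j≠1}(α_1 − α_j) = 2·10 = 20 ≡ 7 (mod 13).
Step 5: correct position 1: c_1 = r_1 − e = 7 − 7 ≡ 0 (mod 13). Hence c = [0, 10, 4, 7, 8].
  Check: interpolating c through the α_i gives m(x) = 1 + 10·x (degree < 2) with m(α_i) = c_i for every i, so c is indeed a codeword.


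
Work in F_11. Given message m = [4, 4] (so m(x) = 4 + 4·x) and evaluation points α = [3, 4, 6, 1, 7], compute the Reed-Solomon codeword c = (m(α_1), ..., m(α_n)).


c = [5, 9, 6, 8, 10]

Message polynomial: m(x) = 4 + 4·x (mod 11).
For each evaluation point α_i, compute m(α_i) mod 11:
  α_1 = 3: Horner steps 4 → 5, so m(3) = 5.
  α_2 = 4: Horner steps 4 → 9, so m(4) = 9.
  α_3 = 6: Horner steps 4 → 6, so m(6) = 6.
  α_4 = 1: Horner steps 4 → 8, so m(1) = 8.
  α_5 = 7: Horner steps 4 → 10, so m(7) = 10.
Codeword c = [5, 9, 6, 8, 10] ∈ F_11^5.


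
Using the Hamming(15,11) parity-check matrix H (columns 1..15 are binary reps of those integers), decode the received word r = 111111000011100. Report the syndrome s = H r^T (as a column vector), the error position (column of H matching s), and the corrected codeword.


s = (1, 1, 0, 1)^T, error position = 13, corrected codeword c = 111111000011000

Compute s = H r^T mod 2 one row at a time:
  s_1 = 0 + 0 + 0 + 1 + 1 + 1 + 0 + 0 = 3 ≡ 1 (mod 2).
  s_2 = 1 + 1 + 1 + 0 + 1 + 1 + 0 + 0 = 5 ≡ 1 (mod 2).
  s_3 = 1 + 1 + 1 + 0 + 0 + 1 + 0 + 0 = 4 ≡ 0 (mod 2).
  s_4 = 1 + 1 + 1 + 0 + 0 + 1 + 1 + 0 = 5 ≡ 1 (mod 2).
s = (1, 1, 0, 1)^T — this equals column 13 of H (binary 1101), so error is at position 13.
Correct: flip bit 13 of r = 111111000011100 to get c = 111111000011000.


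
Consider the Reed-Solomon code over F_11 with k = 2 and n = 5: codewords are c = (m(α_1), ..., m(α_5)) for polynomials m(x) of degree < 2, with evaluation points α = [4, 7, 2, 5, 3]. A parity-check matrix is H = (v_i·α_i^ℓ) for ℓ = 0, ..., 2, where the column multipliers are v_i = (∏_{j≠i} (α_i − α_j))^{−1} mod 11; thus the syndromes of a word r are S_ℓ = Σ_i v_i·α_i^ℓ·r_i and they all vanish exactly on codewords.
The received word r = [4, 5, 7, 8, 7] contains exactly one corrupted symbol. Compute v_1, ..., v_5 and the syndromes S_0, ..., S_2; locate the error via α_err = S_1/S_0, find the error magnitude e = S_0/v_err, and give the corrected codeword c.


S = (6, 7, 10), error at position 5, error magnitude e = 7, c = [4, 5, 7, 8, 0].

Step 1: column multipliers v_i = (∏_{j≠i}(α_i − α_j))^{−1} mod 11.
  i = 1 (α = 4): (4−7)(4−2)(4−5)(4−3) = (−3)·2·(−1)·1 = 6 ≡ 6, so v_1 = 6^{−1} = 2 (mod 11).
  i = 2 (α = 7): (7−4)(7−2)(7−5)(7−3) = 3·5·2·4 = 120 ≡ 10, so v_2 = 10^{−1} = 10 (mod 11).
  i = 3 (α = 2): (2−4)(2−7)(2−5)(2−3) = (−2)·(−5)·(−3)·(−1) = 30 ≡ 8, so v_3 = 8^{−1} = 7 (mod 11).
  i = 4 (α = 5): (5−4)(5−7)(5−2)(5−3) = 1·(−2)·3·2 = −12 ≡ 10, so v_4 = 10^{−1} = 10 (mod 11).
  i = 5 (α = 3): (3−4)(3−7)(3−2)(3−5) = (−1)·(−4)·1·(−2) = −8 ≡ 3, so v_5 = 3^{−1} = 4 (mod 11).
  v = [2, 10, 7, 10, 4].
Step 2: syndromes of r = [4, 5, 7, 8, 7] (all sums mod 11).
  S_0 = Σ v_i r_i = 2·4 + 10·5 + 7·7 + 10·8 + 4·7 = 215 ≡ 6.
  S_1 = Σ v_i α_i r_i = 2·4·4 + 10·7·5 + 7·2·7 + 10·5·8 + 4·3·7 = 964 ≡ 7.
  α_i^2 mod 11 = [5, 5, 4, 3, 9].
  S_2 = Σ v_i α_i^2 r_i = 2·5·4 + 10·5·5 + 7·4·7 + 10·3·8 + 4·9·7 = 978 ≡ 10.
  S = (6, 7, 10) ≠ 0, so r is not a codeword (an error is present).
Step 3: locate the error. For a single error e at position i, S_ℓ = v_i·e·α_i^ℓ, so α_err = S_1/S_0.
  S_0^{−1} = 6^{−1} = 2 (mod 11), so α_err = 7·2 = 14 ≡ 3 = α_5. Error position i = 5.
  Consistency check: S_2/S_1 = 10·8 = 80 ≡ 3 = α_err ✓ (single-error assumption holds).
Step 4: error magnitude e = S_0/v_5 = S_0·∏_{j≠5}(α_5 − α_j) = 6·3 = 18 ≡ 7 (mod 11).
Step 5: correct position 5: c_5 = r_5 − e = 7 − 7 ≡ 0 (mod 11). Hence c = [4, 5, 7, 8, 0].
  Check: interpolating c through the α_i gives m(x) = 10 + 4·x (degree < 2) with m(α_i) = c_i for every i, so c is indeed a codeword.
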